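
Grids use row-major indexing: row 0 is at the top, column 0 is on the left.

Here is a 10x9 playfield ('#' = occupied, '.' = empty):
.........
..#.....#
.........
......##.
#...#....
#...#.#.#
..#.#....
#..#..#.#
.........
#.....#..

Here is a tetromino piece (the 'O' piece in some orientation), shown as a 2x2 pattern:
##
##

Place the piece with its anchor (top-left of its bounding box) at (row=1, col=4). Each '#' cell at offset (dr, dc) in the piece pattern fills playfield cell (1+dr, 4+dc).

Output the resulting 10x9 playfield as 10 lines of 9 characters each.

Answer: .........
..#.##..#
....##...
......##.
#...#....
#...#.#.#
..#.#....
#..#..#.#
.........
#.....#..

Derivation:
Fill (1+0,4+0) = (1,4)
Fill (1+0,4+1) = (1,5)
Fill (1+1,4+0) = (2,4)
Fill (1+1,4+1) = (2,5)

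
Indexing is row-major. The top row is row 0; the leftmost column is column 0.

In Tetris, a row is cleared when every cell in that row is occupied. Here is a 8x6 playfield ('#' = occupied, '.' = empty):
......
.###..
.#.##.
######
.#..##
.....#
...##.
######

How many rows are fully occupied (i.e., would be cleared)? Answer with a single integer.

Answer: 2

Derivation:
Check each row:
  row 0: 6 empty cells -> not full
  row 1: 3 empty cells -> not full
  row 2: 3 empty cells -> not full
  row 3: 0 empty cells -> FULL (clear)
  row 4: 3 empty cells -> not full
  row 5: 5 empty cells -> not full
  row 6: 4 empty cells -> not full
  row 7: 0 empty cells -> FULL (clear)
Total rows cleared: 2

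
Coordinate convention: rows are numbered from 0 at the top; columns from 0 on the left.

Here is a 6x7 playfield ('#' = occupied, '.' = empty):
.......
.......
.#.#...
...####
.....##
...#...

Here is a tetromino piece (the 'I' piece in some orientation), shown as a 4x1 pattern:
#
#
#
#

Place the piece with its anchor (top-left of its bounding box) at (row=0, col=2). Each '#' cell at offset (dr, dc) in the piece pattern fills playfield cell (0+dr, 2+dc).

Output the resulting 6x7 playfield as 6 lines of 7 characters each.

Fill (0+0,2+0) = (0,2)
Fill (0+1,2+0) = (1,2)
Fill (0+2,2+0) = (2,2)
Fill (0+3,2+0) = (3,2)

Answer: ..#....
..#....
.###...
..#####
.....##
...#...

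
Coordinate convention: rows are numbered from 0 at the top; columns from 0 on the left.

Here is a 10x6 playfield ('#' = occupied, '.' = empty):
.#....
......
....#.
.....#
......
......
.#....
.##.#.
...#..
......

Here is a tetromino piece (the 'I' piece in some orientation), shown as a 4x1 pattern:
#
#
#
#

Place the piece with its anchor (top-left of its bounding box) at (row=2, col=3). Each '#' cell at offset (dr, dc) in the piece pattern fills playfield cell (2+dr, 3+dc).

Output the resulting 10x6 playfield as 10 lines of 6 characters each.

Fill (2+0,3+0) = (2,3)
Fill (2+1,3+0) = (3,3)
Fill (2+2,3+0) = (4,3)
Fill (2+3,3+0) = (5,3)

Answer: .#....
......
...##.
...#.#
...#..
...#..
.#....
.##.#.
...#..
......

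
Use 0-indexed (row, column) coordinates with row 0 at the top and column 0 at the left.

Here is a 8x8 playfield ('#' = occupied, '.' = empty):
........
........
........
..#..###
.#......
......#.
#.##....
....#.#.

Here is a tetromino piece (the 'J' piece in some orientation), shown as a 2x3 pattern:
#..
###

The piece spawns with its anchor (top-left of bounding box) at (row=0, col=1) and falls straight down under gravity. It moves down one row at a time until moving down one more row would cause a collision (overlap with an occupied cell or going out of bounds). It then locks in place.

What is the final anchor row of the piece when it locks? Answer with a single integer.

Spawn at (row=0, col=1). Try each row:
  row 0: fits
  row 1: fits
  row 2: blocked -> lock at row 1

Answer: 1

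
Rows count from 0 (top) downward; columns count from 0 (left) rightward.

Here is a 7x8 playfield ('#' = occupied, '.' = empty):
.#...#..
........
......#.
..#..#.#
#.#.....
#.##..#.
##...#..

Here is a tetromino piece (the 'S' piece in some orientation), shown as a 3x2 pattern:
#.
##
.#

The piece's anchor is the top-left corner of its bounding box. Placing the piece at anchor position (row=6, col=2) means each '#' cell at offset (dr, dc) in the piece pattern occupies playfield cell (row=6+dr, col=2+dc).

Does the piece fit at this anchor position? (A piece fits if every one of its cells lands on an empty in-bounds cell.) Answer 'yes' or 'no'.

Check each piece cell at anchor (6, 2):
  offset (0,0) -> (6,2): empty -> OK
  offset (1,0) -> (7,2): out of bounds -> FAIL
  offset (1,1) -> (7,3): out of bounds -> FAIL
  offset (2,1) -> (8,3): out of bounds -> FAIL
All cells valid: no

Answer: no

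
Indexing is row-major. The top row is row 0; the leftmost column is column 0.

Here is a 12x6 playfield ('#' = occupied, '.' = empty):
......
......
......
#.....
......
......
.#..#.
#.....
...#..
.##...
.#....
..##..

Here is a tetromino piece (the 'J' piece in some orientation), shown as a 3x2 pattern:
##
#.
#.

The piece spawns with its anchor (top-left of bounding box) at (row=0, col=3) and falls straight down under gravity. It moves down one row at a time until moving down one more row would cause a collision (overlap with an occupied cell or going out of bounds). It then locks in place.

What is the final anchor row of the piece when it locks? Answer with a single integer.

Answer: 5

Derivation:
Spawn at (row=0, col=3). Try each row:
  row 0: fits
  row 1: fits
  row 2: fits
  row 3: fits
  row 4: fits
  row 5: fits
  row 6: blocked -> lock at row 5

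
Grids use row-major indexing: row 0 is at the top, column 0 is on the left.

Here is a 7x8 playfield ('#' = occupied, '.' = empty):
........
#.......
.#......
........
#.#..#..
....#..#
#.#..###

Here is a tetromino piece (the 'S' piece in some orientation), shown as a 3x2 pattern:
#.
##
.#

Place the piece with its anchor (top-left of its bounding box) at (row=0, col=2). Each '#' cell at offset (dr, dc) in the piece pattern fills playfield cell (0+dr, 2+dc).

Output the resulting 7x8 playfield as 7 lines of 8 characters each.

Answer: ..#.....
#.##....
.#.#....
........
#.#..#..
....#..#
#.#..###

Derivation:
Fill (0+0,2+0) = (0,2)
Fill (0+1,2+0) = (1,2)
Fill (0+1,2+1) = (1,3)
Fill (0+2,2+1) = (2,3)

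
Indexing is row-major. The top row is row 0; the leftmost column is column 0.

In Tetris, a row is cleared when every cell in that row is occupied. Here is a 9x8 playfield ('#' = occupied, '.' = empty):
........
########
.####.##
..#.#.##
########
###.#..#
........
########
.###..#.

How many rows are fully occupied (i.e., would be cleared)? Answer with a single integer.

Answer: 3

Derivation:
Check each row:
  row 0: 8 empty cells -> not full
  row 1: 0 empty cells -> FULL (clear)
  row 2: 2 empty cells -> not full
  row 3: 4 empty cells -> not full
  row 4: 0 empty cells -> FULL (clear)
  row 5: 3 empty cells -> not full
  row 6: 8 empty cells -> not full
  row 7: 0 empty cells -> FULL (clear)
  row 8: 4 empty cells -> not full
Total rows cleared: 3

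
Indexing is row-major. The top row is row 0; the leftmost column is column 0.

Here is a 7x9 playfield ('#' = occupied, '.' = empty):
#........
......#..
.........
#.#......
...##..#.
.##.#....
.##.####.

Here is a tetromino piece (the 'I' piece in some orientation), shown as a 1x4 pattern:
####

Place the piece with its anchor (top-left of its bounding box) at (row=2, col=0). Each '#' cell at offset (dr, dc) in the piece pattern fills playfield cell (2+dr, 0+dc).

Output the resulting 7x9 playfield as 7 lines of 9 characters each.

Fill (2+0,0+0) = (2,0)
Fill (2+0,0+1) = (2,1)
Fill (2+0,0+2) = (2,2)
Fill (2+0,0+3) = (2,3)

Answer: #........
......#..
####.....
#.#......
...##..#.
.##.#....
.##.####.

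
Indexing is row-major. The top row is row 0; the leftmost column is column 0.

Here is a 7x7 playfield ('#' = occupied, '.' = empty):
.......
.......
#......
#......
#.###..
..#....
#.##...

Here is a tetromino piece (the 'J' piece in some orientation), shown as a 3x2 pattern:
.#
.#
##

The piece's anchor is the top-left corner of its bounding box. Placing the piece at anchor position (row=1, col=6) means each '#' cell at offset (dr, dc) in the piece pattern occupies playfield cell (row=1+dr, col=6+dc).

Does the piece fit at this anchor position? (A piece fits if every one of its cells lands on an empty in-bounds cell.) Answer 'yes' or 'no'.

Answer: no

Derivation:
Check each piece cell at anchor (1, 6):
  offset (0,1) -> (1,7): out of bounds -> FAIL
  offset (1,1) -> (2,7): out of bounds -> FAIL
  offset (2,0) -> (3,6): empty -> OK
  offset (2,1) -> (3,7): out of bounds -> FAIL
All cells valid: no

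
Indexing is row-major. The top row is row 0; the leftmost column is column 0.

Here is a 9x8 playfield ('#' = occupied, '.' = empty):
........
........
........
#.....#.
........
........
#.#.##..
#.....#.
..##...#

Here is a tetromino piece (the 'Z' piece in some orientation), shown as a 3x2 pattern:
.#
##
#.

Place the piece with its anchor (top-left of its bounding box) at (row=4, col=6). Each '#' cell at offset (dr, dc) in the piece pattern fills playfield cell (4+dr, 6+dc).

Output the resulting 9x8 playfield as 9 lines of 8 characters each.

Answer: ........
........
........
#.....#.
.......#
......##
#.#.###.
#.....#.
..##...#

Derivation:
Fill (4+0,6+1) = (4,7)
Fill (4+1,6+0) = (5,6)
Fill (4+1,6+1) = (5,7)
Fill (4+2,6+0) = (6,6)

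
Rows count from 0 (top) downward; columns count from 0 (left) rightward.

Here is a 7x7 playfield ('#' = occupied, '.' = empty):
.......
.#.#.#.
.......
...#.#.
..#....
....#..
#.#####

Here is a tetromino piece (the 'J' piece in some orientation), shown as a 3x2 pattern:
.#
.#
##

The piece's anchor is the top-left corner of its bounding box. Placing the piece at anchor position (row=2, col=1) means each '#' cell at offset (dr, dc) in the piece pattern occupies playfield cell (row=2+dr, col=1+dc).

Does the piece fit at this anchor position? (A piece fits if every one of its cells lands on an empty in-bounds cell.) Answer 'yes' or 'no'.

Check each piece cell at anchor (2, 1):
  offset (0,1) -> (2,2): empty -> OK
  offset (1,1) -> (3,2): empty -> OK
  offset (2,0) -> (4,1): empty -> OK
  offset (2,1) -> (4,2): occupied ('#') -> FAIL
All cells valid: no

Answer: no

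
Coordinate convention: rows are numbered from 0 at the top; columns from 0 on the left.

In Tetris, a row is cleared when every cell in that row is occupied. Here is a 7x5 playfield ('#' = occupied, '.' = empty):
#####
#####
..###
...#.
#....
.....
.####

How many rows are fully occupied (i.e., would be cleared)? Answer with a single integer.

Answer: 2

Derivation:
Check each row:
  row 0: 0 empty cells -> FULL (clear)
  row 1: 0 empty cells -> FULL (clear)
  row 2: 2 empty cells -> not full
  row 3: 4 empty cells -> not full
  row 4: 4 empty cells -> not full
  row 5: 5 empty cells -> not full
  row 6: 1 empty cell -> not full
Total rows cleared: 2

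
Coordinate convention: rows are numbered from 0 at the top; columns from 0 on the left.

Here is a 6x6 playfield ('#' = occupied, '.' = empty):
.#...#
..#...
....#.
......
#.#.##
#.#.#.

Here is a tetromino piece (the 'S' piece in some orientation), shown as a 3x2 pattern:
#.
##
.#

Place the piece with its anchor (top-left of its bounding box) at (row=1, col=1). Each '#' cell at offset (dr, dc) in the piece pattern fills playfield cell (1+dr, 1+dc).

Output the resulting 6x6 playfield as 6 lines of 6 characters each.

Answer: .#...#
.##...
.##.#.
..#...
#.#.##
#.#.#.

Derivation:
Fill (1+0,1+0) = (1,1)
Fill (1+1,1+0) = (2,1)
Fill (1+1,1+1) = (2,2)
Fill (1+2,1+1) = (3,2)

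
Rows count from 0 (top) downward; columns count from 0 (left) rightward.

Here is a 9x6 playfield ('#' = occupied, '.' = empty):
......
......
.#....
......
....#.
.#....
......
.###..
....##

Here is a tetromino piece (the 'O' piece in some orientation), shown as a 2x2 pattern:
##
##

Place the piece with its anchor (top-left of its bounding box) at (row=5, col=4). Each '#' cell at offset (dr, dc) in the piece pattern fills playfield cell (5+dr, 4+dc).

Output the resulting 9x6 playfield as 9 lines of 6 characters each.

Answer: ......
......
.#....
......
....#.
.#..##
....##
.###..
....##

Derivation:
Fill (5+0,4+0) = (5,4)
Fill (5+0,4+1) = (5,5)
Fill (5+1,4+0) = (6,4)
Fill (5+1,4+1) = (6,5)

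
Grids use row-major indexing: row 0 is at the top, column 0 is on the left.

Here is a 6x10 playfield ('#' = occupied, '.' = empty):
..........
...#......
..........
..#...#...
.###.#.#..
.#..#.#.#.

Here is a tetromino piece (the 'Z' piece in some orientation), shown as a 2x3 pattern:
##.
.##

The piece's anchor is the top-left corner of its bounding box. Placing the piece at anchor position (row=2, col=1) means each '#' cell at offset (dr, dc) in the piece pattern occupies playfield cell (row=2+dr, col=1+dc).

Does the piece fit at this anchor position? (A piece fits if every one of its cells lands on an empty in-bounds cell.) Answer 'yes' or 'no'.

Check each piece cell at anchor (2, 1):
  offset (0,0) -> (2,1): empty -> OK
  offset (0,1) -> (2,2): empty -> OK
  offset (1,1) -> (3,2): occupied ('#') -> FAIL
  offset (1,2) -> (3,3): empty -> OK
All cells valid: no

Answer: no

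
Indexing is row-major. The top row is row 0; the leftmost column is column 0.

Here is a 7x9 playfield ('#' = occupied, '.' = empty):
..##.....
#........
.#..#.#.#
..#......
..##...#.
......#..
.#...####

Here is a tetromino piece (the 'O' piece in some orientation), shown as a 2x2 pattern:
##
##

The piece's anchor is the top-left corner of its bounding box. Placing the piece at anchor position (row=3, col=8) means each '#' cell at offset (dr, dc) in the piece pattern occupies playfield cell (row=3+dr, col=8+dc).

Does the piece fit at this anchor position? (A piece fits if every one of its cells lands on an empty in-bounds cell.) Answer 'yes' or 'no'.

Check each piece cell at anchor (3, 8):
  offset (0,0) -> (3,8): empty -> OK
  offset (0,1) -> (3,9): out of bounds -> FAIL
  offset (1,0) -> (4,8): empty -> OK
  offset (1,1) -> (4,9): out of bounds -> FAIL
All cells valid: no

Answer: no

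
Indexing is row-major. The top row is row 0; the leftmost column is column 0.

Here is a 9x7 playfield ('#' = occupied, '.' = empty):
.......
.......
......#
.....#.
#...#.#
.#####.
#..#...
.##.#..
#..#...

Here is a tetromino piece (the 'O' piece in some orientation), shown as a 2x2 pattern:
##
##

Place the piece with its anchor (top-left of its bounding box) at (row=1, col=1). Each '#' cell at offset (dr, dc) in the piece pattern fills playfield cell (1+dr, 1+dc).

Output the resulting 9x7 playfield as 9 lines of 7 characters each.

Answer: .......
.##....
.##...#
.....#.
#...#.#
.#####.
#..#...
.##.#..
#..#...

Derivation:
Fill (1+0,1+0) = (1,1)
Fill (1+0,1+1) = (1,2)
Fill (1+1,1+0) = (2,1)
Fill (1+1,1+1) = (2,2)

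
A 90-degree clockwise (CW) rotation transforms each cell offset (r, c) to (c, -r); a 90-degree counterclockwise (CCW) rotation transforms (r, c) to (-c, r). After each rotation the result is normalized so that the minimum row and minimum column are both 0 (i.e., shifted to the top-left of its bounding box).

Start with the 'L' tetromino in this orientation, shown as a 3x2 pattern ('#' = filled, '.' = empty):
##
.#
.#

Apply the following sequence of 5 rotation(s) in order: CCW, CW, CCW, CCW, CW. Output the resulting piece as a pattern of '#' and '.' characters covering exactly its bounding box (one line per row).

Start:
##
.#
.#
After rotation 1 (CCW):
###
#..
After rotation 2 (CW):
##
.#
.#
After rotation 3 (CCW):
###
#..
After rotation 4 (CCW):
#.
#.
##
After rotation 5 (CW):
###
#..

Answer: ###
#..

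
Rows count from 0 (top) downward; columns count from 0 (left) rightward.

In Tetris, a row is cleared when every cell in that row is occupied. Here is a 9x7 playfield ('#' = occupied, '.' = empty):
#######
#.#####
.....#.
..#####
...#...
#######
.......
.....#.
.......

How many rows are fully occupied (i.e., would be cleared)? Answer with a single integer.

Answer: 2

Derivation:
Check each row:
  row 0: 0 empty cells -> FULL (clear)
  row 1: 1 empty cell -> not full
  row 2: 6 empty cells -> not full
  row 3: 2 empty cells -> not full
  row 4: 6 empty cells -> not full
  row 5: 0 empty cells -> FULL (clear)
  row 6: 7 empty cells -> not full
  row 7: 6 empty cells -> not full
  row 8: 7 empty cells -> not full
Total rows cleared: 2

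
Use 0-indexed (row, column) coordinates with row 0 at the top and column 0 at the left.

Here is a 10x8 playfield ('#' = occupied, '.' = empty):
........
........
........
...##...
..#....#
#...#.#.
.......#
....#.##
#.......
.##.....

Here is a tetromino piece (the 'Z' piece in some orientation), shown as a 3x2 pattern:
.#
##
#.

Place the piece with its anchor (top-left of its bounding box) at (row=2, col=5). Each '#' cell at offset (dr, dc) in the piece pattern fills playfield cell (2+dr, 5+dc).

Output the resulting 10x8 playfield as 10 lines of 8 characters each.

Answer: ........
........
......#.
...####.
..#..#.#
#...#.#.
.......#
....#.##
#.......
.##.....

Derivation:
Fill (2+0,5+1) = (2,6)
Fill (2+1,5+0) = (3,5)
Fill (2+1,5+1) = (3,6)
Fill (2+2,5+0) = (4,5)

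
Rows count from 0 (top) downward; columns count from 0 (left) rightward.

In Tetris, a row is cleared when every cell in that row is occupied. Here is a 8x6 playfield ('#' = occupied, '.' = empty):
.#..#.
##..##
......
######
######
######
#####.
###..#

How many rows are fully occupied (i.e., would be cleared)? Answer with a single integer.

Answer: 3

Derivation:
Check each row:
  row 0: 4 empty cells -> not full
  row 1: 2 empty cells -> not full
  row 2: 6 empty cells -> not full
  row 3: 0 empty cells -> FULL (clear)
  row 4: 0 empty cells -> FULL (clear)
  row 5: 0 empty cells -> FULL (clear)
  row 6: 1 empty cell -> not full
  row 7: 2 empty cells -> not full
Total rows cleared: 3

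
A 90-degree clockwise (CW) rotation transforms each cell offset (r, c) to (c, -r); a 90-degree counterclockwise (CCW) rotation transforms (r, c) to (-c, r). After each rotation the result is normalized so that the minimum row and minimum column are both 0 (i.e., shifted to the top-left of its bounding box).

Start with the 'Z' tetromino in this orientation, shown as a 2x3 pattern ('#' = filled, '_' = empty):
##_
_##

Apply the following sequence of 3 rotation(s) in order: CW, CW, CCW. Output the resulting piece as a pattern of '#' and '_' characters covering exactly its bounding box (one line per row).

Answer: _#
##
#_

Derivation:
Start:
##_
_##
After rotation 1 (CW):
_#
##
#_
After rotation 2 (CW):
##_
_##
After rotation 3 (CCW):
_#
##
#_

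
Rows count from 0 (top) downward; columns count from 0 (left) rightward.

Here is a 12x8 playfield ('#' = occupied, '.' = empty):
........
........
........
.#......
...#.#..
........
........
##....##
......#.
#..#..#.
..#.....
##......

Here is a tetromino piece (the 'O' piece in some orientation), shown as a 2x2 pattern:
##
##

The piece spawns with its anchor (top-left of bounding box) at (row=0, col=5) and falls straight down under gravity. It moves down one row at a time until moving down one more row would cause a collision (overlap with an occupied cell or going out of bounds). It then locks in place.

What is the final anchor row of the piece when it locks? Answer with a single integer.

Spawn at (row=0, col=5). Try each row:
  row 0: fits
  row 1: fits
  row 2: fits
  row 3: blocked -> lock at row 2

Answer: 2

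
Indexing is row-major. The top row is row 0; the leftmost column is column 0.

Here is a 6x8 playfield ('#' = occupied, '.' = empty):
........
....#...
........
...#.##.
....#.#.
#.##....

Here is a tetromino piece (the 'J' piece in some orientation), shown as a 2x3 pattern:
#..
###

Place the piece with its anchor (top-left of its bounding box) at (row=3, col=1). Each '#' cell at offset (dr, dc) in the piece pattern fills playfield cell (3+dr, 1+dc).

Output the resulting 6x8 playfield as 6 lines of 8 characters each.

Answer: ........
....#...
........
.#.#.##.
.####.#.
#.##....

Derivation:
Fill (3+0,1+0) = (3,1)
Fill (3+1,1+0) = (4,1)
Fill (3+1,1+1) = (4,2)
Fill (3+1,1+2) = (4,3)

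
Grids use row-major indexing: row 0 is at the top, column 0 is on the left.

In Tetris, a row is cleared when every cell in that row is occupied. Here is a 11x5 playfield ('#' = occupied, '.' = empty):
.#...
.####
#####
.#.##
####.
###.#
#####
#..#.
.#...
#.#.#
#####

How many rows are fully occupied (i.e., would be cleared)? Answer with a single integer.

Answer: 3

Derivation:
Check each row:
  row 0: 4 empty cells -> not full
  row 1: 1 empty cell -> not full
  row 2: 0 empty cells -> FULL (clear)
  row 3: 2 empty cells -> not full
  row 4: 1 empty cell -> not full
  row 5: 1 empty cell -> not full
  row 6: 0 empty cells -> FULL (clear)
  row 7: 3 empty cells -> not full
  row 8: 4 empty cells -> not full
  row 9: 2 empty cells -> not full
  row 10: 0 empty cells -> FULL (clear)
Total rows cleared: 3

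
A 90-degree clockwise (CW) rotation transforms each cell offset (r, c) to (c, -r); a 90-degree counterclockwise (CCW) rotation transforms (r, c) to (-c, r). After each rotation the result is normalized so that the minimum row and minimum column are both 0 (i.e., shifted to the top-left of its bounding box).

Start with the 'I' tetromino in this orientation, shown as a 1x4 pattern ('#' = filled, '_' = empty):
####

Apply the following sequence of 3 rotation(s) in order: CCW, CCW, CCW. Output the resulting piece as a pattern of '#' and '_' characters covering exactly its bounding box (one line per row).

Answer: #
#
#
#

Derivation:
Start:
####
After rotation 1 (CCW):
#
#
#
#
After rotation 2 (CCW):
####
After rotation 3 (CCW):
#
#
#
#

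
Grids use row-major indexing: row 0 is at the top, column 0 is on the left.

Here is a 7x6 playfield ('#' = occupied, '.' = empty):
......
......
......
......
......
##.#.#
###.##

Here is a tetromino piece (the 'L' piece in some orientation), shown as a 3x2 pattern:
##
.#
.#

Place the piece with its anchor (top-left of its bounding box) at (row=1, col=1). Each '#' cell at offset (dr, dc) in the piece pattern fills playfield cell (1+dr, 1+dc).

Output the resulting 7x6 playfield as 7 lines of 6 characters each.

Answer: ......
.##...
..#...
..#...
......
##.#.#
###.##

Derivation:
Fill (1+0,1+0) = (1,1)
Fill (1+0,1+1) = (1,2)
Fill (1+1,1+1) = (2,2)
Fill (1+2,1+1) = (3,2)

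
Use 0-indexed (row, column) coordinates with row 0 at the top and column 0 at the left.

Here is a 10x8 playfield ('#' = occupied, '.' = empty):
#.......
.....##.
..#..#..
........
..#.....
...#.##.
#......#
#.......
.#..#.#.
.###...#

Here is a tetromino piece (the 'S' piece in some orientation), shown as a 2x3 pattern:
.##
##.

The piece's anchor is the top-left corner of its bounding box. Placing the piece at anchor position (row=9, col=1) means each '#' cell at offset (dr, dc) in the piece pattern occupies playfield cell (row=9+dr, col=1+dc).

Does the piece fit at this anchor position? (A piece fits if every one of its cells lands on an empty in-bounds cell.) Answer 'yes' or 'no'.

Answer: no

Derivation:
Check each piece cell at anchor (9, 1):
  offset (0,1) -> (9,2): occupied ('#') -> FAIL
  offset (0,2) -> (9,3): occupied ('#') -> FAIL
  offset (1,0) -> (10,1): out of bounds -> FAIL
  offset (1,1) -> (10,2): out of bounds -> FAIL
All cells valid: no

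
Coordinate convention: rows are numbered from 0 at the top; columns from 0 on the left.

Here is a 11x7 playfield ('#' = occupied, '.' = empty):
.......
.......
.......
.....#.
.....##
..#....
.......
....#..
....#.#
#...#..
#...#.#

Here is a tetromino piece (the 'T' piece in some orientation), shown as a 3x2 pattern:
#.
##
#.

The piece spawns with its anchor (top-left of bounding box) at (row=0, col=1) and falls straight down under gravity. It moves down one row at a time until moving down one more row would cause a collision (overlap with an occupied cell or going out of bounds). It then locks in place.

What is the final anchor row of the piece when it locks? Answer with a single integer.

Answer: 3

Derivation:
Spawn at (row=0, col=1). Try each row:
  row 0: fits
  row 1: fits
  row 2: fits
  row 3: fits
  row 4: blocked -> lock at row 3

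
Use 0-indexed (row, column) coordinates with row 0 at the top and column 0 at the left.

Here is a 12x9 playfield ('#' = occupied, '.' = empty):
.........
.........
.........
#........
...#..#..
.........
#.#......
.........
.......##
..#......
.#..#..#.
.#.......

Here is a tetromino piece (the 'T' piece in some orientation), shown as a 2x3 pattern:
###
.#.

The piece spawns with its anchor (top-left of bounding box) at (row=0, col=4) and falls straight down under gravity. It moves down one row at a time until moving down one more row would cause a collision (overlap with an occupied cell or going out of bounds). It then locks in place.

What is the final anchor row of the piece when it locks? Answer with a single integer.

Answer: 3

Derivation:
Spawn at (row=0, col=4). Try each row:
  row 0: fits
  row 1: fits
  row 2: fits
  row 3: fits
  row 4: blocked -> lock at row 3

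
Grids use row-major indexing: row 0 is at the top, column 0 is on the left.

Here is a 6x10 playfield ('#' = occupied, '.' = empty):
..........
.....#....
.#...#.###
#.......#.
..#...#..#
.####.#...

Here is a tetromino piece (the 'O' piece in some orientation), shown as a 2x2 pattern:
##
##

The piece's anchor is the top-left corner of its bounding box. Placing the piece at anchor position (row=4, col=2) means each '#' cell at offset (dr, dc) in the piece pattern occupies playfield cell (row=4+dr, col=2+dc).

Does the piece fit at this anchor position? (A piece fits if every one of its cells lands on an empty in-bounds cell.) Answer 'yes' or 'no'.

Check each piece cell at anchor (4, 2):
  offset (0,0) -> (4,2): occupied ('#') -> FAIL
  offset (0,1) -> (4,3): empty -> OK
  offset (1,0) -> (5,2): occupied ('#') -> FAIL
  offset (1,1) -> (5,3): occupied ('#') -> FAIL
All cells valid: no

Answer: no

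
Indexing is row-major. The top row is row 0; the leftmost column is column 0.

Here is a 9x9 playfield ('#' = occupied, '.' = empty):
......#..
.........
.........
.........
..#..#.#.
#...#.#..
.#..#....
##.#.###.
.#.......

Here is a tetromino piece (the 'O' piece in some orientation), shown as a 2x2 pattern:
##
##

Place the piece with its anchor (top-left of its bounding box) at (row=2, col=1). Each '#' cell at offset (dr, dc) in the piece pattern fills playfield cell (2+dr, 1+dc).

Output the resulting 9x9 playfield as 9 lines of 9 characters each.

Fill (2+0,1+0) = (2,1)
Fill (2+0,1+1) = (2,2)
Fill (2+1,1+0) = (3,1)
Fill (2+1,1+1) = (3,2)

Answer: ......#..
.........
.##......
.##......
..#..#.#.
#...#.#..
.#..#....
##.#.###.
.#.......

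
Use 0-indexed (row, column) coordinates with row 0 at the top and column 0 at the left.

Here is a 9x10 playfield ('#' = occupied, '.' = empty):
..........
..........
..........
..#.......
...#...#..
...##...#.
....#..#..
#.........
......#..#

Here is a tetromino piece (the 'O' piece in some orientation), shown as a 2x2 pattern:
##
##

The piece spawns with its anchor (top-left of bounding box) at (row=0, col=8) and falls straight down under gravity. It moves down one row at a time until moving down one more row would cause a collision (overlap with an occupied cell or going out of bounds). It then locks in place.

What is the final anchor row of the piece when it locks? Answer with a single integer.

Spawn at (row=0, col=8). Try each row:
  row 0: fits
  row 1: fits
  row 2: fits
  row 3: fits
  row 4: blocked -> lock at row 3

Answer: 3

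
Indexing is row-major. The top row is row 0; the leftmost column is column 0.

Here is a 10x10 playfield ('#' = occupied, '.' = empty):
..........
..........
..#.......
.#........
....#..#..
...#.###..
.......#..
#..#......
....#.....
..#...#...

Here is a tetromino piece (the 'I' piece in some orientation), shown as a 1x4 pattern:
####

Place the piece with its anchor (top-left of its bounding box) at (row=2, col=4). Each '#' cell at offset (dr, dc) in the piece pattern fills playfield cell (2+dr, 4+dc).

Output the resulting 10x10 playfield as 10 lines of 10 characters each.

Fill (2+0,4+0) = (2,4)
Fill (2+0,4+1) = (2,5)
Fill (2+0,4+2) = (2,6)
Fill (2+0,4+3) = (2,7)

Answer: ..........
..........
..#.####..
.#........
....#..#..
...#.###..
.......#..
#..#......
....#.....
..#...#...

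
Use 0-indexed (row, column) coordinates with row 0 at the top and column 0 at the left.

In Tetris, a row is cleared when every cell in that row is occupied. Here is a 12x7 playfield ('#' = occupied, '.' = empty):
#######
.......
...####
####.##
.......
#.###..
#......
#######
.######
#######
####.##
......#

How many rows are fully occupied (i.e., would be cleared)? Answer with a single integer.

Answer: 3

Derivation:
Check each row:
  row 0: 0 empty cells -> FULL (clear)
  row 1: 7 empty cells -> not full
  row 2: 3 empty cells -> not full
  row 3: 1 empty cell -> not full
  row 4: 7 empty cells -> not full
  row 5: 3 empty cells -> not full
  row 6: 6 empty cells -> not full
  row 7: 0 empty cells -> FULL (clear)
  row 8: 1 empty cell -> not full
  row 9: 0 empty cells -> FULL (clear)
  row 10: 1 empty cell -> not full
  row 11: 6 empty cells -> not full
Total rows cleared: 3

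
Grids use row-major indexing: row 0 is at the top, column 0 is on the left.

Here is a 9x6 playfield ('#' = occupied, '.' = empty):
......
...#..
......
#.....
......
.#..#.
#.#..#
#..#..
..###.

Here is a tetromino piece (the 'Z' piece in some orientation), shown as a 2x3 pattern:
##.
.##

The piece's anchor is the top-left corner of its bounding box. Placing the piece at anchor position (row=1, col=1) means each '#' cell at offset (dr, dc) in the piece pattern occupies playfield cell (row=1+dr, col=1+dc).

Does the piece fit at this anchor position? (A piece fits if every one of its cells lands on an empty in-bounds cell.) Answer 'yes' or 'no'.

Check each piece cell at anchor (1, 1):
  offset (0,0) -> (1,1): empty -> OK
  offset (0,1) -> (1,2): empty -> OK
  offset (1,1) -> (2,2): empty -> OK
  offset (1,2) -> (2,3): empty -> OK
All cells valid: yes

Answer: yes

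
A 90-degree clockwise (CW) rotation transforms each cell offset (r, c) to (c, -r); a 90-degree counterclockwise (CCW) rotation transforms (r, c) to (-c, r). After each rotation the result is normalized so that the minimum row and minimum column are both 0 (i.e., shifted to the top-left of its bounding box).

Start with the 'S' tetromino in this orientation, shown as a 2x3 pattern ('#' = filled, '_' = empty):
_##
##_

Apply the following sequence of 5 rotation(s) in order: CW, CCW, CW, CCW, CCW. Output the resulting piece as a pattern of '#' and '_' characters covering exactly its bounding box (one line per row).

Answer: #_
##
_#

Derivation:
Start:
_##
##_
After rotation 1 (CW):
#_
##
_#
After rotation 2 (CCW):
_##
##_
After rotation 3 (CW):
#_
##
_#
After rotation 4 (CCW):
_##
##_
After rotation 5 (CCW):
#_
##
_#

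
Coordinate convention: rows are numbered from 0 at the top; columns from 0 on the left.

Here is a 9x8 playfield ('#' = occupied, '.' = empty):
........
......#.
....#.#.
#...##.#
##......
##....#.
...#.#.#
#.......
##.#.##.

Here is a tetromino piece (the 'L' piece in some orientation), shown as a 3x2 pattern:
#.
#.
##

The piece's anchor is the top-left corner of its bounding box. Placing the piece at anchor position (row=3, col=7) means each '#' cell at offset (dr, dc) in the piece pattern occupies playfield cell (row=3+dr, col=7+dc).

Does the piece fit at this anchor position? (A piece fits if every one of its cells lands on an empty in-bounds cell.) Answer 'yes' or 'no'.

Check each piece cell at anchor (3, 7):
  offset (0,0) -> (3,7): occupied ('#') -> FAIL
  offset (1,0) -> (4,7): empty -> OK
  offset (2,0) -> (5,7): empty -> OK
  offset (2,1) -> (5,8): out of bounds -> FAIL
All cells valid: no

Answer: no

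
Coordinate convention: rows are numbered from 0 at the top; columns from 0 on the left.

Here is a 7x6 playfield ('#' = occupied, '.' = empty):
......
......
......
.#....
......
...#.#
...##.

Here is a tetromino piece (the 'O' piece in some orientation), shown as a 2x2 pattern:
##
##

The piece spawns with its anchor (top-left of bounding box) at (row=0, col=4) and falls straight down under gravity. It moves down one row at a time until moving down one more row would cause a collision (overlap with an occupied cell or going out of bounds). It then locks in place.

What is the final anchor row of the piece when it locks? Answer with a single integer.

Spawn at (row=0, col=4). Try each row:
  row 0: fits
  row 1: fits
  row 2: fits
  row 3: fits
  row 4: blocked -> lock at row 3

Answer: 3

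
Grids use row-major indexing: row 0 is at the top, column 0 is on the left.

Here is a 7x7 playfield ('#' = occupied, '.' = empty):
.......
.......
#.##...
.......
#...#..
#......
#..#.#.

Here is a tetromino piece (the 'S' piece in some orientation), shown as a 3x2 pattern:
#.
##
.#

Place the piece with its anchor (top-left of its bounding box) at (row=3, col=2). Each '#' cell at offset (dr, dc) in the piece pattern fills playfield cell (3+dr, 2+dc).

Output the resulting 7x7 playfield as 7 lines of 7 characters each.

Fill (3+0,2+0) = (3,2)
Fill (3+1,2+0) = (4,2)
Fill (3+1,2+1) = (4,3)
Fill (3+2,2+1) = (5,3)

Answer: .......
.......
#.##...
..#....
#.###..
#..#...
#..#.#.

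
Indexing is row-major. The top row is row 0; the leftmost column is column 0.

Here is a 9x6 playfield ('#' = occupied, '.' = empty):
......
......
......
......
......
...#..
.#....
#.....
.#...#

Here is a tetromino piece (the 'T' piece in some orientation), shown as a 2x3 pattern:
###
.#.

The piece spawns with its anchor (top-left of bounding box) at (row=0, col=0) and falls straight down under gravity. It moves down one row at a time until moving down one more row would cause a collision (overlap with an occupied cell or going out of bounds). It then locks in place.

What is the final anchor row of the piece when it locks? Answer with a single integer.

Spawn at (row=0, col=0). Try each row:
  row 0: fits
  row 1: fits
  row 2: fits
  row 3: fits
  row 4: fits
  row 5: blocked -> lock at row 4

Answer: 4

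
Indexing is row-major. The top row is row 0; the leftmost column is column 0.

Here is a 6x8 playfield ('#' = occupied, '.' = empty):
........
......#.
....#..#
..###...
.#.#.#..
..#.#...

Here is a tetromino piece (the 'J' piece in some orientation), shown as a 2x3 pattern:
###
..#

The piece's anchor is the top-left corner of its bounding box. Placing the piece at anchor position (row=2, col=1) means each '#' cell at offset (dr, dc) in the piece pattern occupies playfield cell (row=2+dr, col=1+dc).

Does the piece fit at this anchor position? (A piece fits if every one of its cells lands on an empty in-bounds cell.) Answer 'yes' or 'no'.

Answer: no

Derivation:
Check each piece cell at anchor (2, 1):
  offset (0,0) -> (2,1): empty -> OK
  offset (0,1) -> (2,2): empty -> OK
  offset (0,2) -> (2,3): empty -> OK
  offset (1,2) -> (3,3): occupied ('#') -> FAIL
All cells valid: no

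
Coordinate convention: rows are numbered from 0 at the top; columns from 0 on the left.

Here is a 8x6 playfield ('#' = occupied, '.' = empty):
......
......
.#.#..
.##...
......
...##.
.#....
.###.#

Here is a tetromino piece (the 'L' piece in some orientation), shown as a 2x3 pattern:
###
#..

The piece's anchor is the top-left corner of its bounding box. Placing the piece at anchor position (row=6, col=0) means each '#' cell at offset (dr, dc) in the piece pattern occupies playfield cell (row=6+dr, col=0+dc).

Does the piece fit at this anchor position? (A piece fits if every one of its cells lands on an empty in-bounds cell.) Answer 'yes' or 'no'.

Check each piece cell at anchor (6, 0):
  offset (0,0) -> (6,0): empty -> OK
  offset (0,1) -> (6,1): occupied ('#') -> FAIL
  offset (0,2) -> (6,2): empty -> OK
  offset (1,0) -> (7,0): empty -> OK
All cells valid: no

Answer: no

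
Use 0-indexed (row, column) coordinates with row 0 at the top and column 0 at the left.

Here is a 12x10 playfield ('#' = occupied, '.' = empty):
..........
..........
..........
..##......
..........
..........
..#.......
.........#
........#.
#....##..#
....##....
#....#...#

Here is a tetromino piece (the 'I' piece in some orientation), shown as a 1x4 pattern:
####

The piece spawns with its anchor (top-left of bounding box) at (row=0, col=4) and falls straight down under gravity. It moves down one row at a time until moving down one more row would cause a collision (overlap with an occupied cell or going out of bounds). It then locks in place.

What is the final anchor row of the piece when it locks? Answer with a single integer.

Answer: 8

Derivation:
Spawn at (row=0, col=4). Try each row:
  row 0: fits
  row 1: fits
  row 2: fits
  row 3: fits
  row 4: fits
  row 5: fits
  row 6: fits
  row 7: fits
  row 8: fits
  row 9: blocked -> lock at row 8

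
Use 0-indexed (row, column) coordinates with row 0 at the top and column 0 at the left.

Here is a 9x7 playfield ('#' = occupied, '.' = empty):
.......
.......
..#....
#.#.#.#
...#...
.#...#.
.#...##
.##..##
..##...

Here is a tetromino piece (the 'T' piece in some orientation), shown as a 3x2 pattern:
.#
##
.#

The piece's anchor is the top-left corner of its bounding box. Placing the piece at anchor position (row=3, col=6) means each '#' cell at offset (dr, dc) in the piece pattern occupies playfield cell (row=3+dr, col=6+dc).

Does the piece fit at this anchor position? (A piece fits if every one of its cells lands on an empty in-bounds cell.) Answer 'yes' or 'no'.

Answer: no

Derivation:
Check each piece cell at anchor (3, 6):
  offset (0,1) -> (3,7): out of bounds -> FAIL
  offset (1,0) -> (4,6): empty -> OK
  offset (1,1) -> (4,7): out of bounds -> FAIL
  offset (2,1) -> (5,7): out of bounds -> FAIL
All cells valid: no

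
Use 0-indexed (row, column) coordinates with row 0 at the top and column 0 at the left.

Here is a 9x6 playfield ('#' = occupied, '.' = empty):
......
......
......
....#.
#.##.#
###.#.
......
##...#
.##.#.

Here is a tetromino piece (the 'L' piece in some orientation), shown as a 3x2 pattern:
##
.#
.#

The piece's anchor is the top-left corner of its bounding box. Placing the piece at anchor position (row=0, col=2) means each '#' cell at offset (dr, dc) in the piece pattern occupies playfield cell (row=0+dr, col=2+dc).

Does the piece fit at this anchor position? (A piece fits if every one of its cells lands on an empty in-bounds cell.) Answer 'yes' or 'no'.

Answer: yes

Derivation:
Check each piece cell at anchor (0, 2):
  offset (0,0) -> (0,2): empty -> OK
  offset (0,1) -> (0,3): empty -> OK
  offset (1,1) -> (1,3): empty -> OK
  offset (2,1) -> (2,3): empty -> OK
All cells valid: yes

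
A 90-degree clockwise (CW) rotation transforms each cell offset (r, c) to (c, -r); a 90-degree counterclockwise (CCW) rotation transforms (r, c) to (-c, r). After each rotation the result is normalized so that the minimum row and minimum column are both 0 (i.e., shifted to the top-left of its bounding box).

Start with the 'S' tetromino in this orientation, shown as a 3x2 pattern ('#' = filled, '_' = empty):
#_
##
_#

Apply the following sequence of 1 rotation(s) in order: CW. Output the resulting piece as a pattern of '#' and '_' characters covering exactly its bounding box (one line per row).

Answer: _##
##_

Derivation:
Start:
#_
##
_#
After rotation 1 (CW):
_##
##_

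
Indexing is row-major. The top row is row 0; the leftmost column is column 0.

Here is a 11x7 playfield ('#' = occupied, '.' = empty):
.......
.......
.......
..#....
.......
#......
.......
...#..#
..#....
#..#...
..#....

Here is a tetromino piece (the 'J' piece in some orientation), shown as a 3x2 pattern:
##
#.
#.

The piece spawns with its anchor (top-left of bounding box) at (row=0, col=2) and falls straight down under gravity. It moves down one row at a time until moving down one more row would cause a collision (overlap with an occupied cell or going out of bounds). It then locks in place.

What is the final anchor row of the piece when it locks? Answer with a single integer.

Answer: 0

Derivation:
Spawn at (row=0, col=2). Try each row:
  row 0: fits
  row 1: blocked -> lock at row 0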